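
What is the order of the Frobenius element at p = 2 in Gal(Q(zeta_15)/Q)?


The Frobenius at p in Gal(Q(zeta_n)/Q) = (Z/nZ)* is the class of p, so its order is ord_15(2), the smallest k >= 1 with 2^k = 1 mod 15.
n = 15 = 3 * 5, phi(15) = 8; the order divides phi(n).
Divisors of 8: 1, 2, 4, 8
Repeated squaring mod 15: 2^1 = 2, 2^2 = 4, 2^4 = 1, 2^8 = 1
Test divisors in increasing order:
  k=1: 2^1 = 2 mod 15
  k=2: 2^2 = 4 mod 15
  k=4: 2^4 = 1 mod 15  <- first divisor giving 1
Order = 4

4


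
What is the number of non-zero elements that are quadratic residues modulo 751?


For prime p, the number of non-zero quadratic residues is (p-1)/2.
= (751-1)/2
= 375

375


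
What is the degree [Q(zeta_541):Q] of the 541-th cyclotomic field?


The degree equals Euler's totient phi(541).
541 = 541
phi(541) = 540

540


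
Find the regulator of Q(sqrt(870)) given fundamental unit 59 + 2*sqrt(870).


epsilon = 59 + 2*sqrt(870)
= 117.9915
R = ln(117.9915)
= 4.7706

4.7706


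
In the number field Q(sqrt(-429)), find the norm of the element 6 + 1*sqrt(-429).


N(a + b*sqrt(d)) = a^2 - d*b^2
= (6)^2 - (-429)*(1)^2
= 36 + 429
= 465

465


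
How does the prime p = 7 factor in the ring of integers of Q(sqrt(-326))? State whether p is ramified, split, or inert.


K = Q(sqrt(-326)). Since d mod 4 = 2, disc(K) = -1304.
Check p | disc: -1304 mod 7 = 5.
p does not divide disc. Compute Legendre symbol (d/p):
3^((7-1)/2) mod 7 = -1
(d/p) = -1, so p is inert: (p) stays prime with e=1, f=2, g=1.
Therefore p is inert.

inert


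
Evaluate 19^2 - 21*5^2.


x^2 - d*y^2
= 19^2 - 21*5^2
= 361 - 525
= -164

-164


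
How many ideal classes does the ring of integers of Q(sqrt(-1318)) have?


K = Q(sqrt(-1318)). d mod 4 = 2, so D = disc(K) = 4d = -5272
h(K) equals the number of primitive reduced positive-definite forms (a, b, c) = a*x^2 + b*x*y + c*y^2 with b^2 - 4ac = D,
where reduced means |b| <= a <= c, with b >= 0 whenever |b| = a or a = c, and primitive means gcd(a, b, c) = 1.
Reduced forces 3a^2 <= |D| = 5272, so 1 <= a <= 41; b must have the parity of D, and c = (b^2 - D)/(4a) must be an integer >= a.
Enumerate a = 1..41, b in [-a, a]:
  a=1: (1, 0, 1318)  [1]
  a=2: (2, 0, 659)  [1]
  a=3..16: none
  a=17: (17, -10, 79), (17, 10, 79)  [2]
  a=18..22: none
  a=23: (23, -8, 58), (23, 8, 58)  [2]
  a=24..28: none
  a=29: (29, -8, 46), (29, 8, 46)  [2]
  a=30..33: none
  a=34: (34, -24, 43), (34, 24, 43)  [2]
  a=35..41: none
Total reduced forms: 1 + 1 + 2 + 2 + 2 + 2 = 10
h = 10

10


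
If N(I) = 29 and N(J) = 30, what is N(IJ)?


N(IJ) = N(I) * N(J)
= 29 * 30
= 870

870


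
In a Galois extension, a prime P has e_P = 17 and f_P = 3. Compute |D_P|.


|D_P| = e * f
= 17 * 3
= 51

51


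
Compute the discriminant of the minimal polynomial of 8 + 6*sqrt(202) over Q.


The element 8 + 6*sqrt(202) has minimal polynomial:
x^2 - 16*x - 7208
Discriminant = (-16)^2 - 4*(-7208)
= 256 + 28832
= 29088

29088


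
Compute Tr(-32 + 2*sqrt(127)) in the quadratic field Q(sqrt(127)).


Tr(a + b*sqrt(d)) = (a + b*sqrt(d)) + (a - b*sqrt(d)) = 2a
= 2 * (-32)
= -64

-64


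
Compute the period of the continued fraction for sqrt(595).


Run the CF algorithm for sqrt(595).
a_0 = floor(sqrt(595)) = 24; set m_0=0, q_0=1.
Recurrence: m' = q*a - m,  q' = (d - m'^2)/q,  a' = floor((a_0 + m')/q').
  step 1: m=24, q=19, a=2
  step 2: m=14, q=21, a=1
  step 3: m=7, q=26, a=1
  step 4: m=19, q=9, a=4
  step 5: m=17, q=34, a=1
  step 6: m=17, q=9, a=4
  step 7: m=19, q=26, a=1
  step 8: m=7, q=21, a=1
  step 9: m=14, q=19, a=2
  step 10: m=24, q=1, a=48
a_10 = 2*a_0 = 48, so the period closes here.
sqrt(595) = [24; 2, 1, 1, 4, 1, 4, 1, 1, 2, 48]
Period length = 10

10


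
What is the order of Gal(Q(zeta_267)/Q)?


|Gal(Q(zeta_267)/Q)| = phi(267)
= 176

176


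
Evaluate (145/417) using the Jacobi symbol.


Compute (145/417) via quadratic reciprocity:
  reciprocity: (145/417) -> +(417/145)
  reduce: (127/145)
  reciprocity: (127/145) -> +(145/127)
  reduce: (18/127)
  pull out 2: (2/127) = +1  (since 127 mod 8 = 7)
  reciprocity: (9/127) -> +(127/9)
  reduce: (1/9)
  (1/9) = 1
Product of signs = 1

1


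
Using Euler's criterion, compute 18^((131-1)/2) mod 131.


p = 131 is prime and the exponent is (p-1)/2 = 65, so by Euler's criterion 18^65 = (18/131) = +1 or -1 mod 131.
Compute by square-and-multiply:
  65 = 64 + 1 (binary 1000001)
  Repeated squaring mod 131: 18^1 = 18, 18^2 = 62, 18^4 = 45, 18^8 = 60, 18^16 = 63, 18^32 = 39, 18^64 = 80
  18^65 = 18^64 * 18^1 = 80 * 18 mod 131
    80 * 18 = 1440 = 130 mod 131
  18^65 = 130 mod 131
Result 130 = p - 1 = -1 mod 131: 18 is a quadratic non-residue mod 131. As a residue in [0, p-1] the value is 130.
18^65 mod 131 = 130

130


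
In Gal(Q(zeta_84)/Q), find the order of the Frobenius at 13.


The Frobenius at p in Gal(Q(zeta_n)/Q) = (Z/nZ)* is the class of p, so its order is ord_84(13), the smallest k >= 1 with 13^k = 1 mod 84.
n = 84 = 2^2 * 3 * 7, phi(84) = 24; the order divides phi(n).
Divisors of 24: 1, 2, 3, 4, 6, 8, 12, 24
Repeated squaring mod 84: 13^1 = 13, 13^2 = 1, 13^4 = 1, 13^8 = 1, 13^16 = 1
Test divisors in increasing order:
  k=1: 13^1 = 13 mod 84
  k=2: 13^2 = 1 mod 84  <- first divisor giving 1
Order = 2

2


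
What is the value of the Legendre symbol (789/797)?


p = 797 is prime, so compute (789/797) with the reciprocity algorithm (Jacobi-symbol steps: pull out 2s via (2/n), flip via reciprocity, reduce):
  reciprocity: (789/797) -> +(797/789)
  reduce: (8/789)
  pull out 2: (2/789) = -1  (since 789 mod 8 = 5)
  pull out 2: (2/789) = -1  (since 789 mod 8 = 5)
  pull out 2: (2/789) = -1  (since 789 mod 8 = 5)
  (1/789) = 1
Product of signs = -1
(789/797) = -1

-1


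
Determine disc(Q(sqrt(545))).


For K = Q(sqrt(d)) with d squarefree: disc(K) = d if d = 1 mod 4, and disc(K) = 4d if d = 2 or 3 mod 4.
Here d = 545, and d mod 4 = 1.
d = 1 mod 4 (O_K = Z[(1+sqrt(d))/2]), so disc(K) = d = 545

545


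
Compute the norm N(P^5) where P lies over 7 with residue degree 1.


N(P^a) = p^(a*f)
= 7^(5*1)
= 7^5
= 16807

16807


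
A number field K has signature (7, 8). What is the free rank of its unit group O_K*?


By Dirichlet's unit theorem:
rank = r1 + r2 - 1
= 7 + 8 - 1
= 14

14


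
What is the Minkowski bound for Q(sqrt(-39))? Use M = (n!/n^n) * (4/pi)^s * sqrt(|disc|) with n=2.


d = -39, d mod 4 = 1, so disc(K) = d = -39; |disc(K)| = 39
Imaginary quadratic field, so n = 2, s = r2 = 1, r1 = 0
M = (n!/n^n) * (4/pi)^s * sqrt(|disc(K)|) = (2!/2^2) * (4/pi)^1 * sqrt(39)
= 0.5 * 1.273240 * 6.244998
= 3.9757

3.9757


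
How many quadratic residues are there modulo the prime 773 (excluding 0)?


For prime p, the number of non-zero quadratic residues is (p-1)/2.
= (773-1)/2
= 386

386


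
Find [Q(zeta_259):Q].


The degree equals Euler's totient phi(259).
259 = 7 * 37
phi(259) = 216

216


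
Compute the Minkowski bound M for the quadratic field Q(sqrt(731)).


d = 731, d mod 4 = 3, so disc(K) = 4d = 2924; |disc(K)| = 2924
Real quadratic field, so n = 2, s = r2 = 0, r1 = 2
M = (n!/n^n) * (4/pi)^s * sqrt(|disc(K)|) = (2!/2^2) * (4/pi)^0 * sqrt(2924)
= 0.5 * 1.000000 * 54.074023
= 27.0370

27.0370


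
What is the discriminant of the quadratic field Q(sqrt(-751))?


For K = Q(sqrt(d)) with d squarefree: disc(K) = d if d = 1 mod 4, and disc(K) = 4d if d = 2 or 3 mod 4.
Here d = -751, and d mod 4 = 1.
d = 1 mod 4 (O_K = Z[(1+sqrt(d))/2]), so disc(K) = d = -751

-751


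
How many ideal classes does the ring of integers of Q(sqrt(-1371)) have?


K = Q(sqrt(-1371)). d mod 4 = 1, so D = disc(K) = d = -1371
h(K) equals the number of primitive reduced positive-definite forms (a, b, c) = a*x^2 + b*x*y + c*y^2 with b^2 - 4ac = D,
where reduced means |b| <= a <= c, with b >= 0 whenever |b| = a or a = c, and primitive means gcd(a, b, c) = 1.
Reduced forces 3a^2 <= |D| = 1371, so 1 <= a <= 21; b must have the parity of D, and c = (b^2 - D)/(4a) must be an integer >= a.
Enumerate a = 1..21, b in [-a, a]:
  a=1: (1, 1, 343)  [1]
  a=2: none
  a=3: (3, 3, 115)  [1]
  a=4: none
  a=5: (5, -3, 69), (5, 3, 69)  [2]
  a=6: none
  a=7: (7, -1, 49), (7, 1, 49)  [2]
  a=8..10: none
  a=11: (11, -9, 33), (11, 9, 33)  [2]
  a=12..14: none
  a=15: (15, -3, 23), (15, 3, 23)  [2]
  a=16..18: none
  a=19: (19, -15, 21), (19, 15, 21)  [2]
  a=20..21: none
Total reduced forms: 1 + 1 + 2 + 2 + 2 + 2 + 2 = 12
h = 12

12


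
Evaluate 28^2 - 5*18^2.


x^2 - d*y^2
= 28^2 - 5*18^2
= 784 - 1620
= -836

-836


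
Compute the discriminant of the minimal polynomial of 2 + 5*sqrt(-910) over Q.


The element 2 + 5*sqrt(-910) has minimal polynomial:
x^2 - 4*x + 22754
Discriminant = (-4)^2 - 4*(22754)
= 16 - 91016
= -91000

-91000


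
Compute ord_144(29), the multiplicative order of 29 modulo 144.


We want ord_144(29), the smallest k >= 1 with 29^k = 1 mod 144.
n = 144 = 2^4 * 3^2, phi(144) = 48; the order divides phi(n).
Divisors of 48: 1, 2, 3, 4, 6, 8, 12, 16, 24, 48
Repeated squaring mod 144: 29^1 = 29, 29^2 = 121, 29^4 = 97, 29^8 = 49, 29^16 = 97, 29^32 = 49
Test divisors in increasing order:
  k=1: 29^1 = 29 mod 144
  k=2: 29^2 = 121 mod 144
  k=3: 29^3 = 121 * 29 = 53 mod 144
  k=4: 29^4 = 97 mod 144
  k=6: 29^6 = 97 * 121 = 73 mod 144
  k=8: 29^8 = 49 mod 144
  k=12: 29^12 = 49 * 97 = 1 mod 144  <- first divisor giving 1
Order = 12

12


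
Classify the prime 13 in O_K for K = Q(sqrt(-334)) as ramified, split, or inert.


K = Q(sqrt(-334)). Since d mod 4 = 2, disc(K) = -1336.
Check p | disc: -1336 mod 13 = 3.
p does not divide disc. Compute Legendre symbol (d/p):
4^((13-1)/2) mod 13 = 1
(d/p) = 1, so p splits: (p) = P*P' with e=1, f=1, g=2.
Therefore p is split.

split


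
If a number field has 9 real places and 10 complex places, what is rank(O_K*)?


By Dirichlet's unit theorem:
rank = r1 + r2 - 1
= 9 + 10 - 1
= 18

18


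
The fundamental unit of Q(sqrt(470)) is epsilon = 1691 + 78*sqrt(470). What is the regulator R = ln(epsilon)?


epsilon = 1691 + 78*sqrt(470)
= 3381.9997
R = ln(3381.9997)
= 8.1262

8.1262


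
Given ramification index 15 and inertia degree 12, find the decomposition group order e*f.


|D_P| = e * f
= 15 * 12
= 180

180


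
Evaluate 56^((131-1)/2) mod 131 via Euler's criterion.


p = 131 is prime and the exponent is (p-1)/2 = 65, so by Euler's criterion 56^65 = (56/131) = +1 or -1 mod 131.
Compute by square-and-multiply:
  65 = 64 + 1 (binary 1000001)
  Repeated squaring mod 131: 56^1 = 56, 56^2 = 123, 56^4 = 64, 56^8 = 35, 56^16 = 46, 56^32 = 20, 56^64 = 7
  56^65 = 56^64 * 56^1 = 7 * 56 mod 131
    7 * 56 = 392 = 130 mod 131
  56^65 = 130 mod 131
Result 130 = p - 1 = -1 mod 131: 56 is a quadratic non-residue mod 131. As a residue in [0, p-1] the value is 130.
56^65 mod 131 = 130

130


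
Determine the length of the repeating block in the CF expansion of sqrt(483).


Run the CF algorithm for sqrt(483).
a_0 = floor(sqrt(483)) = 21; set m_0=0, q_0=1.
Recurrence: m' = q*a - m,  q' = (d - m'^2)/q,  a' = floor((a_0 + m')/q').
  step 1: m=21, q=42, a=1
  step 2: m=21, q=1, a=42
a_2 = 2*a_0 = 42, so the period closes here.
sqrt(483) = [21; 1, 42]
Period length = 2

2


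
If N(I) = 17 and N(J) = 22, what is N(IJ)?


N(IJ) = N(I) * N(J)
= 17 * 22
= 374

374


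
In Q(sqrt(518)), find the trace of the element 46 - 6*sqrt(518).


Tr(a + b*sqrt(d)) = (a + b*sqrt(d)) + (a - b*sqrt(d)) = 2a
= 2 * (46)
= 92

92


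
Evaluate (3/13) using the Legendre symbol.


p = 13 is prime, so compute (3/13) with the reciprocity algorithm (Jacobi-symbol steps: pull out 2s via (2/n), flip via reciprocity, reduce):
  reciprocity: (3/13) -> +(13/3)
  reduce: (1/3)
  (1/3) = 1
Product of signs = 1
(3/13) = 1

1


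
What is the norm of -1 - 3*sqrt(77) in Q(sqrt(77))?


N(a + b*sqrt(d)) = a^2 - d*b^2
= (-1)^2 - (77)*(-3)^2
= 1 - 693
= -692

-692


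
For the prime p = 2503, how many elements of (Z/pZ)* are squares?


For prime p, the number of non-zero quadratic residues is (p-1)/2.
= (2503-1)/2
= 1251

1251


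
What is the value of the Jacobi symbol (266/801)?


Compute (266/801) via quadratic reciprocity:
  pull out 2: (2/801) = +1  (since 801 mod 8 = 1)
  reciprocity: (133/801) -> +(801/133)
  reduce: (3/133)
  reciprocity: (3/133) -> +(133/3)
  reduce: (1/3)
  (1/3) = 1
Product of signs = 1

1


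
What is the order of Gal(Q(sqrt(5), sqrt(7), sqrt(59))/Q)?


The 3 square roots of distinct primes are multiplicatively independent over Q,
so [K:Q] = 2^3 and Gal(K/Q) is isomorphic to (Z/2Z)^3.
|Gal| = 2^3 = 8

8


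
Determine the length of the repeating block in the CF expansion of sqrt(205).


Run the CF algorithm for sqrt(205).
a_0 = floor(sqrt(205)) = 14; set m_0=0, q_0=1.
Recurrence: m' = q*a - m,  q' = (d - m'^2)/q,  a' = floor((a_0 + m')/q').
  step 1: m=14, q=9, a=3
  step 2: m=13, q=4, a=6
  step 3: m=11, q=21, a=1
  step 4: m=10, q=5, a=4
  step 5: m=10, q=21, a=1
  step 6: m=11, q=4, a=6
  step 7: m=13, q=9, a=3
  step 8: m=14, q=1, a=28
a_8 = 2*a_0 = 28, so the period closes here.
sqrt(205) = [14; 3, 6, 1, 4, 1, 6, 3, 28]
Period length = 8

8


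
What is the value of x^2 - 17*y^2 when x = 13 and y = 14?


x^2 - d*y^2
= 13^2 - 17*14^2
= 169 - 3332
= -3163

-3163


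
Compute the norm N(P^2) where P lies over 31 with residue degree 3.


N(P^a) = p^(a*f)
= 31^(2*3)
= 31^6
= 887503681

887503681


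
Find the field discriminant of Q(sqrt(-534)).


For K = Q(sqrt(d)) with d squarefree: disc(K) = d if d = 1 mod 4, and disc(K) = 4d if d = 2 or 3 mod 4.
Here d = -534, and d mod 4 = 2.
d = 2 mod 4, not 1 (O_K = Z[sqrt(d)]), so disc(K) = 4d = 4 * (-534) = -2136

-2136


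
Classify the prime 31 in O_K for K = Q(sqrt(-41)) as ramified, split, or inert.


K = Q(sqrt(-41)). Since d mod 4 = 3, disc(K) = -164.
Check p | disc: -164 mod 31 = 22.
p does not divide disc. Compute Legendre symbol (d/p):
21^((31-1)/2) mod 31 = -1
(d/p) = -1, so p is inert: (p) stays prime with e=1, f=2, g=1.
Therefore p is inert.

inert


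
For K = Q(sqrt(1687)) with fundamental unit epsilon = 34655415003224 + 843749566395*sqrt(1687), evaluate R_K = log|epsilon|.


epsilon = 34655415003224 + 843749566395*sqrt(1687)
= 6.9311e+13
R = ln(6.9311e+13)
= 31.8696

31.8696


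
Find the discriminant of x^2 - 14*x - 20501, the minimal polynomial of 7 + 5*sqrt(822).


The element 7 + 5*sqrt(822) has minimal polynomial:
x^2 - 14*x - 20501
Discriminant = (-14)^2 - 4*(-20501)
= 196 + 82004
= 82200

82200


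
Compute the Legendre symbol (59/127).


p = 127 is prime, so compute (59/127) with the reciprocity algorithm (Jacobi-symbol steps: pull out 2s via (2/n), flip via reciprocity, reduce):
  reciprocity: (59/127) -> -(127/59)
  reduce: (9/59)
  reciprocity: (9/59) -> +(59/9)
  reduce: (5/9)
  reciprocity: (5/9) -> +(9/5)
  reduce: (4/5)
  pull out 2: (2/5) = -1  (since 5 mod 8 = 5)
  pull out 2: (2/5) = -1  (since 5 mod 8 = 5)
  (1/5) = 1
Product of signs = -1
(59/127) = -1

-1


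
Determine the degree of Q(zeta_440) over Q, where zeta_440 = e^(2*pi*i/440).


The degree equals Euler's totient phi(440).
440 = 2^3 * 5 * 11
phi(440) = 160

160


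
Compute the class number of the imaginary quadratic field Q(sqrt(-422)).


K = Q(sqrt(-422)). d mod 4 = 2, so D = disc(K) = 4d = -1688
h(K) equals the number of primitive reduced positive-definite forms (a, b, c) = a*x^2 + b*x*y + c*y^2 with b^2 - 4ac = D,
where reduced means |b| <= a <= c, with b >= 0 whenever |b| = a or a = c, and primitive means gcd(a, b, c) = 1.
Reduced forces 3a^2 <= |D| = 1688, so 1 <= a <= 23; b must have the parity of D, and c = (b^2 - D)/(4a) must be an integer >= a.
Enumerate a = 1..23, b in [-a, a]:
  a=1: (1, 0, 422)  [1]
  a=2: (2, 0, 211)  [1]
  a=3: (3, -2, 141), (3, 2, 141)  [2]
  a=4..5: none
  a=6: (6, -4, 71), (6, 4, 71)  [2]
  a=7..8: none
  a=9: (9, -2, 47), (9, 2, 47)  [2]
  a=10..17: none
  a=18: (18, -16, 27), (18, 16, 27)  [2]
  a=19..23: none
Total reduced forms: 1 + 1 + 2 + 2 + 2 + 2 = 10
h = 10

10


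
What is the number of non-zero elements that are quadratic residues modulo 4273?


For prime p, the number of non-zero quadratic residues is (p-1)/2.
= (4273-1)/2
= 2136

2136


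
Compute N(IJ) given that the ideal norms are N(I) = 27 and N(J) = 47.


N(IJ) = N(I) * N(J)
= 27 * 47
= 1269

1269


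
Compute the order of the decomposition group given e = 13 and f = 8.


|D_P| = e * f
= 13 * 8
= 104

104


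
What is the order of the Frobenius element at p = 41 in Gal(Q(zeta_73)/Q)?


The Frobenius at p in Gal(Q(zeta_n)/Q) = (Z/nZ)* is the class of p, so its order is ord_73(41), the smallest k >= 1 with 41^k = 1 mod 73.
n = 73 = 73, phi(73) = 72; the order divides phi(n).
Divisors of 72: 1, 2, 3, 4, 6, 8, 9, 12, 18, 24, 36, 72
Repeated squaring mod 73: 41^1 = 41, 41^2 = 2, 41^4 = 4, 41^8 = 16, 41^16 = 37, 41^32 = 55, 41^64 = 32
Test divisors in increasing order:
  k=1: 41^1 = 41 mod 73
  k=2: 41^2 = 2 mod 73
  k=3: 41^3 = 2 * 41 = 9 mod 73
  k=4: 41^4 = 4 mod 73
  k=6: 41^6 = 4 * 2 = 8 mod 73
  k=8: 41^8 = 16 mod 73
  k=9: 41^9 = 16 * 41 = 72 mod 73
  k=12: 41^12 = 16 * 4 = 64 mod 73
  k=18: 41^18 = 37 * 2 = 1 mod 73  <- first divisor giving 1
Order = 18

18


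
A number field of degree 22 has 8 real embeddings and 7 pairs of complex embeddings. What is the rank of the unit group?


By Dirichlet's unit theorem:
rank = r1 + r2 - 1
= 8 + 7 - 1
= 14

14


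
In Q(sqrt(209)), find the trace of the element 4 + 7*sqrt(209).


Tr(a + b*sqrt(d)) = (a + b*sqrt(d)) + (a - b*sqrt(d)) = 2a
= 2 * (4)
= 8

8


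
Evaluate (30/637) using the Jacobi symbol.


Compute (30/637) via quadratic reciprocity:
  pull out 2: (2/637) = -1  (since 637 mod 8 = 5)
  reciprocity: (15/637) -> +(637/15)
  reduce: (7/15)
  reciprocity: (7/15) -> -(15/7)
  reduce: (1/7)
  (1/7) = 1
Product of signs = 1

1


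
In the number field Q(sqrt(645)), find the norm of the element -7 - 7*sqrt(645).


N(a + b*sqrt(d)) = a^2 - d*b^2
= (-7)^2 - (645)*(-7)^2
= 49 - 31605
= -31556

-31556


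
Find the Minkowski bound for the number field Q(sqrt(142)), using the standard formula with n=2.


d = 142, d mod 4 = 2, so disc(K) = 4d = 568; |disc(K)| = 568
Real quadratic field, so n = 2, s = r2 = 0, r1 = 2
M = (n!/n^n) * (4/pi)^s * sqrt(|disc(K)|) = (2!/2^2) * (4/pi)^0 * sqrt(568)
= 0.5 * 1.000000 * 23.832751
= 11.9164

11.9164


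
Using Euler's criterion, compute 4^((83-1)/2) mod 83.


p = 83 is prime and the exponent is (p-1)/2 = 41, so by Euler's criterion 4^41 = (4/83) = +1 or -1 mod 83.
Compute by square-and-multiply:
  41 = 32 + 8 + 1 (binary 101001)
  Repeated squaring mod 83: 4^1 = 4, 4^2 = 16, 4^4 = 7, 4^8 = 49, 4^16 = 77, 4^32 = 36
  4^41 = 4^32 * 4^8 * 4^1 = 36 * 49 * 4 mod 83
    36 * 49 = 1764 = 21 mod 83
    21 * 4 = 84 = 1 mod 83
  4^41 = 1 mod 83
Result 1: 4 is a quadratic residue mod 83.
4^41 mod 83 = 1

1


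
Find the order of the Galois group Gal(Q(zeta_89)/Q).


|Gal(Q(zeta_89)/Q)| = phi(89)
= 88

88


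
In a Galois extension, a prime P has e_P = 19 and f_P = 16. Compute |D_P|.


|D_P| = e * f
= 19 * 16
= 304

304


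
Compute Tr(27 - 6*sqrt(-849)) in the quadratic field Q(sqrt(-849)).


Tr(a + b*sqrt(d)) = (a + b*sqrt(d)) + (a - b*sqrt(d)) = 2a
= 2 * (27)
= 54

54


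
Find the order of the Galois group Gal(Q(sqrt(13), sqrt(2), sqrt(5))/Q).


The 3 square roots of distinct primes are multiplicatively independent over Q,
so [K:Q] = 2^3 and Gal(K/Q) is isomorphic to (Z/2Z)^3.
|Gal| = 2^3 = 8

8


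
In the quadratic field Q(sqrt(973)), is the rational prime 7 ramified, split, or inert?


K = Q(sqrt(973)). Since d mod 4 = 1, disc(K) = 973.
Check p | disc: 973 mod 7 = 0.
p divides disc, so p ramifies: (p) = P^2 with e=2, f=1, g=1.
Therefore p is ramified.

ramified


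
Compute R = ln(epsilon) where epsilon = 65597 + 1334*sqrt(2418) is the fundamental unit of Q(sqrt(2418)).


epsilon = 65597 + 1334*sqrt(2418)
= 131194.0000
R = ln(131194.0000)
= 11.7844

11.7844


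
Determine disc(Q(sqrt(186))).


For K = Q(sqrt(d)) with d squarefree: disc(K) = d if d = 1 mod 4, and disc(K) = 4d if d = 2 or 3 mod 4.
Here d = 186, and d mod 4 = 2.
d = 2 mod 4, not 1 (O_K = Z[sqrt(d)]), so disc(K) = 4d = 4 * (186) = 744

744


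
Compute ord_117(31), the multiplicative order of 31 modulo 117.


We want ord_117(31), the smallest k >= 1 with 31^k = 1 mod 117.
n = 117 = 3^2 * 13, phi(117) = 72; the order divides phi(n).
Divisors of 72: 1, 2, 3, 4, 6, 8, 9, 12, 18, 24, 36, 72
Repeated squaring mod 117: 31^1 = 31, 31^2 = 25, 31^4 = 40, 31^8 = 79, 31^16 = 40, 31^32 = 79, 31^64 = 40
Test divisors in increasing order:
  k=1: 31^1 = 31 mod 117
  k=2: 31^2 = 25 mod 117
  k=3: 31^3 = 25 * 31 = 73 mod 117
  k=4: 31^4 = 40 mod 117
  k=6: 31^6 = 40 * 25 = 64 mod 117
  k=8: 31^8 = 79 mod 117
  k=9: 31^9 = 79 * 31 = 109 mod 117
  k=12: 31^12 = 79 * 40 = 1 mod 117  <- first divisor giving 1
Order = 12

12


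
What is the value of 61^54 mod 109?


p = 109 is prime and the exponent is (p-1)/2 = 54, so by Euler's criterion 61^54 = (61/109) = +1 or -1 mod 109.
Compute by square-and-multiply:
  54 = 32 + 16 + 4 + 2 (binary 110110)
  Repeated squaring mod 109: 61^1 = 61, 61^2 = 15, 61^4 = 7, 61^8 = 49, 61^16 = 3, 61^32 = 9
  61^54 = 61^32 * 61^16 * 61^4 * 61^2 = 9 * 3 * 7 * 15 mod 109
    9 * 3 = 27 = 27 mod 109
    27 * 7 = 189 = 80 mod 109
    80 * 15 = 1200 = 1 mod 109
  61^54 = 1 mod 109
Result 1: 61 is a quadratic residue mod 109.
61^54 mod 109 = 1

1


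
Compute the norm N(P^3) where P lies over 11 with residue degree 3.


N(P^a) = p^(a*f)
= 11^(3*3)
= 11^9
= 2357947691

2357947691


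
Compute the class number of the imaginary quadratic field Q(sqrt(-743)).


K = Q(sqrt(-743)). d mod 4 = 1, so D = disc(K) = d = -743
h(K) equals the number of primitive reduced positive-definite forms (a, b, c) = a*x^2 + b*x*y + c*y^2 with b^2 - 4ac = D,
where reduced means |b| <= a <= c, with b >= 0 whenever |b| = a or a = c, and primitive means gcd(a, b, c) = 1.
Reduced forces 3a^2 <= |D| = 743, so 1 <= a <= 15; b must have the parity of D, and c = (b^2 - D)/(4a) must be an integer >= a.
Enumerate a = 1..15, b in [-a, a]:
  a=1: (1, 1, 186)  [1]
  a=2: (2, -1, 93), (2, 1, 93)  [2]
  a=3: (3, -1, 62), (3, 1, 62)  [2]
  a=4: (4, -3, 47), (4, 3, 47)  [2]
  a=5: none
  a=6: (6, -5, 32), (6, -1, 31), (6, 1, 31), (6, 5, 32)  [4]
  a=7: none
  a=8: (8, -5, 24), (8, 5, 24)  [2]
  a=9: (9, -7, 22), (9, 7, 22)  [2]
  a=10: none
  a=11: (11, -7, 18), (11, 7, 18)  [2]
  a=12: (12, -11, 18), (12, -5, 16), (12, 5, 16), (12, 11, 18)  [4]
  a=13..15: none
Total reduced forms: 1 + 2 + 2 + 2 + 4 + 2 + 2 + 2 + 4 = 21
h = 21

21


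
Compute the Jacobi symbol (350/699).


Compute (350/699) via quadratic reciprocity:
  pull out 2: (2/699) = -1  (since 699 mod 8 = 3)
  reciprocity: (175/699) -> -(699/175)
  reduce: (174/175)
  pull out 2: (2/175) = +1  (since 175 mod 8 = 7)
  reciprocity: (87/175) -> -(175/87)
  reduce: (1/87)
  (1/87) = 1
Product of signs = -1

-1


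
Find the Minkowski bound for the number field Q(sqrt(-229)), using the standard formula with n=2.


d = -229, d mod 4 = 3, so disc(K) = 4d = -916; |disc(K)| = 916
Imaginary quadratic field, so n = 2, s = r2 = 1, r1 = 0
M = (n!/n^n) * (4/pi)^s * sqrt(|disc(K)|) = (2!/2^2) * (4/pi)^1 * sqrt(916)
= 0.5 * 1.273240 * 30.265492
= 19.2676

19.2676


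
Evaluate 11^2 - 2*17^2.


x^2 - d*y^2
= 11^2 - 2*17^2
= 121 - 578
= -457

-457


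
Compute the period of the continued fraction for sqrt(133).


Run the CF algorithm for sqrt(133).
a_0 = floor(sqrt(133)) = 11; set m_0=0, q_0=1.
Recurrence: m' = q*a - m,  q' = (d - m'^2)/q,  a' = floor((a_0 + m')/q').
  step 1: m=11, q=12, a=1
  step 2: m=1, q=11, a=1
  step 3: m=10, q=3, a=7
  step 4: m=11, q=4, a=5
  step 5: m=9, q=13, a=1
  step 6: m=4, q=9, a=1
  step 7: m=5, q=12, a=1
  step 8: m=7, q=7, a=2
  step 9: m=7, q=12, a=1
  step 10: m=5, q=9, a=1
  step 11: m=4, q=13, a=1
  step 12: m=9, q=4, a=5
  step 13: m=11, q=3, a=7
  step 14: m=10, q=11, a=1
  step 15: m=1, q=12, a=1
  step 16: m=11, q=1, a=22
a_16 = 2*a_0 = 22, so the period closes here.
sqrt(133) = [11; 1, 1, 7, 5, 1, 1, 1, 2, 1, 1, 1, 5, 7, 1, 1, 22]
Period length = 16

16


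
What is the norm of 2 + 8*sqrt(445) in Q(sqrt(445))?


N(a + b*sqrt(d)) = a^2 - d*b^2
= (2)^2 - (445)*(8)^2
= 4 - 28480
= -28476

-28476


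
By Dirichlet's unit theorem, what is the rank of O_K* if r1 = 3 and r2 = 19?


By Dirichlet's unit theorem:
rank = r1 + r2 - 1
= 3 + 19 - 1
= 21

21


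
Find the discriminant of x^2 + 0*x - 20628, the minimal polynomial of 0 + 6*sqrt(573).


The element 0 + 6*sqrt(573) has minimal polynomial:
x^2 + 0*x - 20628
Discriminant = (0)^2 - 4*(-20628)
= 0 + 82512
= 82512

82512


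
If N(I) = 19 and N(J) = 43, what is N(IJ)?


N(IJ) = N(I) * N(J)
= 19 * 43
= 817

817


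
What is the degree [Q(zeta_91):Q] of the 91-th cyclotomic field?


The degree equals Euler's totient phi(91).
91 = 7 * 13
phi(91) = 72

72


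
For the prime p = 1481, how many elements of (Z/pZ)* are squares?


For prime p, the number of non-zero quadratic residues is (p-1)/2.
= (1481-1)/2
= 740

740


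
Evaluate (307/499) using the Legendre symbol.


p = 499 is prime, so compute (307/499) with the reciprocity algorithm (Jacobi-symbol steps: pull out 2s via (2/n), flip via reciprocity, reduce):
  reciprocity: (307/499) -> -(499/307)
  reduce: (192/307)
  pull out 2: (2/307) = -1  (since 307 mod 8 = 3)
  pull out 2: (2/307) = -1  (since 307 mod 8 = 3)
  pull out 2: (2/307) = -1  (since 307 mod 8 = 3)
  pull out 2: (2/307) = -1  (since 307 mod 8 = 3)
  pull out 2: (2/307) = -1  (since 307 mod 8 = 3)
  pull out 2: (2/307) = -1  (since 307 mod 8 = 3)
  reciprocity: (3/307) -> -(307/3)
  reduce: (1/3)
  (1/3) = 1
Product of signs = 1
(307/499) = 1

1


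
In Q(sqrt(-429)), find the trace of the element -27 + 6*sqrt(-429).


Tr(a + b*sqrt(d)) = (a + b*sqrt(d)) + (a - b*sqrt(d)) = 2a
= 2 * (-27)
= -54

-54


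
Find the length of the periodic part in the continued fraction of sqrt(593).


Run the CF algorithm for sqrt(593).
a_0 = floor(sqrt(593)) = 24; set m_0=0, q_0=1.
Recurrence: m' = q*a - m,  q' = (d - m'^2)/q,  a' = floor((a_0 + m')/q').
  step 1: m=24, q=17, a=2
  step 2: m=10, q=29, a=1
  step 3: m=19, q=8, a=5
  step 4: m=21, q=19, a=2
  step 5: m=17, q=16, a=2
  step 6: m=15, q=23, a=1
  step 7: m=8, q=23, a=1
  step 8: m=15, q=16, a=2
  step 9: m=17, q=19, a=2
  step 10: m=21, q=8, a=5
  step 11: m=19, q=29, a=1
  step 12: m=10, q=17, a=2
  step 13: m=24, q=1, a=48
a_13 = 2*a_0 = 48, so the period closes here.
sqrt(593) = [24; 2, 1, 5, 2, 2, 1, 1, 2, 2, 5, 1, 2, 48]
Period length = 13

13


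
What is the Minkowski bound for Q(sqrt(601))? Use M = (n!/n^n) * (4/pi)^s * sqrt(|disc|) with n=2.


d = 601, d mod 4 = 1, so disc(K) = d = 601; |disc(K)| = 601
Real quadratic field, so n = 2, s = r2 = 0, r1 = 2
M = (n!/n^n) * (4/pi)^s * sqrt(|disc(K)|) = (2!/2^2) * (4/pi)^0 * sqrt(601)
= 0.5 * 1.000000 * 24.515301
= 12.2577

12.2577


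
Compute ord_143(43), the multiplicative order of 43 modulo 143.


We want ord_143(43), the smallest k >= 1 with 43^k = 1 mod 143.
n = 143 = 11 * 13, phi(143) = 120; the order divides phi(n).
Divisors of 120: 1, 2, 3, 4, 5, 6, 8, 10, 12, 15, 20, 24, 30, 40, 60, 120
Repeated squaring mod 143: 43^1 = 43, 43^2 = 133, 43^4 = 100, 43^8 = 133, 43^16 = 100, 43^32 = 133, 43^64 = 100
Test divisors in increasing order:
  k=1: 43^1 = 43 mod 143
  k=2: 43^2 = 133 mod 143
  k=3: 43^3 = 133 * 43 = 142 mod 143
  k=4: 43^4 = 100 mod 143
  k=5: 43^5 = 100 * 43 = 10 mod 143
  k=6: 43^6 = 100 * 133 = 1 mod 143  <- first divisor giving 1
Order = 6

6


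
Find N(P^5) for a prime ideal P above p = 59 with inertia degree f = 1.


N(P^a) = p^(a*f)
= 59^(5*1)
= 59^5
= 714924299

714924299


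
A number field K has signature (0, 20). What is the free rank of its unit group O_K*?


By Dirichlet's unit theorem:
rank = r1 + r2 - 1
= 0 + 20 - 1
= 19

19


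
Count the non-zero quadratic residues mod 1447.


For prime p, the number of non-zero quadratic residues is (p-1)/2.
= (1447-1)/2
= 723

723


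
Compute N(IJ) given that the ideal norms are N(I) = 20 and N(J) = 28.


N(IJ) = N(I) * N(J)
= 20 * 28
= 560

560


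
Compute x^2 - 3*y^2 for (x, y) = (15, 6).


x^2 - d*y^2
= 15^2 - 3*6^2
= 225 - 108
= 117

117


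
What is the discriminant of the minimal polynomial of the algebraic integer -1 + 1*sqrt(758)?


The element -1 + 1*sqrt(758) has minimal polynomial:
x^2 + 2*x - 757
Discriminant = (2)^2 - 4*(-757)
= 4 + 3028
= 3032

3032


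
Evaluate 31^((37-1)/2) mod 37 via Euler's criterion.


p = 37 is prime and the exponent is (p-1)/2 = 18, so by Euler's criterion 31^18 = (31/37) = +1 or -1 mod 37.
Compute by square-and-multiply:
  18 = 16 + 2 (binary 10010)
  Repeated squaring mod 37: 31^1 = 31, 31^2 = 36, 31^4 = 1, 31^8 = 1, 31^16 = 1
  31^18 = 31^16 * 31^2 = 1 * 36 mod 37
    1 * 36 = 36 = 36 mod 37
  31^18 = 36 mod 37
Result 36 = p - 1 = -1 mod 37: 31 is a quadratic non-residue mod 37. As a residue in [0, p-1] the value is 36.
31^18 mod 37 = 36

36


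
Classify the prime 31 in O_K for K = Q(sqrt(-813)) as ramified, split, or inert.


K = Q(sqrt(-813)). Since d mod 4 = 3, disc(K) = -3252.
Check p | disc: -3252 mod 31 = 3.
p does not divide disc. Compute Legendre symbol (d/p):
24^((31-1)/2) mod 31 = -1
(d/p) = -1, so p is inert: (p) stays prime with e=1, f=2, g=1.
Therefore p is inert.

inert


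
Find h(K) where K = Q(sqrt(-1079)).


K = Q(sqrt(-1079)). d mod 4 = 1, so D = disc(K) = d = -1079
h(K) equals the number of primitive reduced positive-definite forms (a, b, c) = a*x^2 + b*x*y + c*y^2 with b^2 - 4ac = D,
where reduced means |b| <= a <= c, with b >= 0 whenever |b| = a or a = c, and primitive means gcd(a, b, c) = 1.
Reduced forces 3a^2 <= |D| = 1079, so 1 <= a <= 18; b must have the parity of D, and c = (b^2 - D)/(4a) must be an integer >= a.
Enumerate a = 1..18, b in [-a, a]:
  a=1: (1, 1, 270)  [1]
  a=2: (2, -1, 135), (2, 1, 135)  [2]
  a=3: (3, -1, 90), (3, 1, 90)  [2]
  a=4: (4, -3, 68), (4, 3, 68)  [2]
  a=5: (5, -1, 54), (5, 1, 54)  [2]
  a=6: (6, -5, 46), (6, -1, 45), (6, 1, 45), (6, 5, 46)  [4]
  a=7: none
  a=8: (8, -3, 34), (8, 3, 34)  [2]
  a=9: (9, -1, 30), (9, 1, 30)  [2]
  a=10: (10, -9, 29), (10, -1, 27), (10, 1, 27), (10, 9, 29)  [4]
  a=11: none
  a=12: (12, -11, 25), (12, -5, 23), (12, 5, 23), (12, 11, 25)  [4]
  a=13: (13, 13, 24)  [1]
  a=14: none
  a=15: (15, -11, 20), (15, -1, 18), (15, 1, 18), (15, 11, 20)  [4]
  a=16: (16, -3, 17), (16, 3, 17)  [2]
  a=17: none
  a=18: (18, -17, 19), (18, 17, 19)  [2]
Total reduced forms: 1 + 2 + 2 + 2 + 2 + 4 + 2 + 2 + 4 + 4 + 1 + 4 + 2 + 2 = 34
h = 34

34


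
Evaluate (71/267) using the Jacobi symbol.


Compute (71/267) via quadratic reciprocity:
  reciprocity: (71/267) -> -(267/71)
  reduce: (54/71)
  pull out 2: (2/71) = +1  (since 71 mod 8 = 7)
  reciprocity: (27/71) -> -(71/27)
  reduce: (17/27)
  reciprocity: (17/27) -> +(27/17)
  reduce: (10/17)
  pull out 2: (2/17) = +1  (since 17 mod 8 = 1)
  reciprocity: (5/17) -> +(17/5)
  reduce: (2/5)
  pull out 2: (2/5) = -1  (since 5 mod 8 = 5)
  (1/5) = 1
Product of signs = -1

-1


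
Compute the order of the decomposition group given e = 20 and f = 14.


|D_P| = e * f
= 20 * 14
= 280

280


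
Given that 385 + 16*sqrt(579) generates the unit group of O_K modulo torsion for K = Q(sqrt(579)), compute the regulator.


epsilon = 385 + 16*sqrt(579)
= 769.9987
R = ln(769.9987)
= 6.6464

6.6464


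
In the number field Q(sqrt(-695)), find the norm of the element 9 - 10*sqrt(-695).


N(a + b*sqrt(d)) = a^2 - d*b^2
= (9)^2 - (-695)*(-10)^2
= 81 + 69500
= 69581

69581


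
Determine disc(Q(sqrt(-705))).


For K = Q(sqrt(d)) with d squarefree: disc(K) = d if d = 1 mod 4, and disc(K) = 4d if d = 2 or 3 mod 4.
Here d = -705, and d mod 4 = 3.
d = 3 mod 4, not 1 (O_K = Z[sqrt(d)]), so disc(K) = 4d = 4 * (-705) = -2820

-2820


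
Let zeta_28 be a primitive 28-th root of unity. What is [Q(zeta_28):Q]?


The degree equals Euler's totient phi(28).
28 = 2^2 * 7
phi(28) = 12

12


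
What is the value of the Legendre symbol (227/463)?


p = 463 is prime, so compute (227/463) with the reciprocity algorithm (Jacobi-symbol steps: pull out 2s via (2/n), flip via reciprocity, reduce):
  reciprocity: (227/463) -> -(463/227)
  reduce: (9/227)
  reciprocity: (9/227) -> +(227/9)
  reduce: (2/9)
  pull out 2: (2/9) = +1  (since 9 mod 8 = 1)
  (1/9) = 1
Product of signs = -1
(227/463) = -1

-1


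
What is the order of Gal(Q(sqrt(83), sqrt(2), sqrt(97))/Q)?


The 3 square roots of distinct primes are multiplicatively independent over Q,
so [K:Q] = 2^3 and Gal(K/Q) is isomorphic to (Z/2Z)^3.
|Gal| = 2^3 = 8

8


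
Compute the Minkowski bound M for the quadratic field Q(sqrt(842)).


d = 842, d mod 4 = 2, so disc(K) = 4d = 3368; |disc(K)| = 3368
Real quadratic field, so n = 2, s = r2 = 0, r1 = 2
M = (n!/n^n) * (4/pi)^s * sqrt(|disc(K)|) = (2!/2^2) * (4/pi)^0 * sqrt(3368)
= 0.5 * 1.000000 * 58.034473
= 29.0172

29.0172


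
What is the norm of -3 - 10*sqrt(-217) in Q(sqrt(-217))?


N(a + b*sqrt(d)) = a^2 - d*b^2
= (-3)^2 - (-217)*(-10)^2
= 9 + 21700
= 21709

21709


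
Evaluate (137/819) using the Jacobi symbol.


Compute (137/819) via quadratic reciprocity:
  reciprocity: (137/819) -> +(819/137)
  reduce: (134/137)
  pull out 2: (2/137) = +1  (since 137 mod 8 = 1)
  reciprocity: (67/137) -> +(137/67)
  reduce: (3/67)
  reciprocity: (3/67) -> -(67/3)
  reduce: (1/3)
  (1/3) = 1
Product of signs = -1

-1


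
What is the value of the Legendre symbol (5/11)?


p = 11 is prime, so compute (5/11) with the reciprocity algorithm (Jacobi-symbol steps: pull out 2s via (2/n), flip via reciprocity, reduce):
  reciprocity: (5/11) -> +(11/5)
  reduce: (1/5)
  (1/5) = 1
Product of signs = 1
(5/11) = 1

1


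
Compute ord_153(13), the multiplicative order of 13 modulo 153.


We want ord_153(13), the smallest k >= 1 with 13^k = 1 mod 153.
n = 153 = 3^2 * 17, phi(153) = 96; the order divides phi(n).
Divisors of 96: 1, 2, 3, 4, 6, 8, 12, 16, 24, 32, 48, 96
Repeated squaring mod 153: 13^1 = 13, 13^2 = 16, 13^4 = 103, 13^8 = 52, 13^16 = 103, 13^32 = 52, 13^64 = 103
Test divisors in increasing order:
  k=1: 13^1 = 13 mod 153
  k=2: 13^2 = 16 mod 153
  k=3: 13^3 = 16 * 13 = 55 mod 153
  k=4: 13^4 = 103 mod 153
  k=6: 13^6 = 103 * 16 = 118 mod 153
  k=8: 13^8 = 52 mod 153
  k=12: 13^12 = 52 * 103 = 1 mod 153  <- first divisor giving 1
Order = 12

12


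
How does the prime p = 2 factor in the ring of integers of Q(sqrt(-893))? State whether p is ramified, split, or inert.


K = Q(sqrt(-893)). Since d mod 4 = 3, disc(K) = -3572.
Check p | disc: -3572 mod 2 = 0.
p divides disc, so p ramifies: (p) = P^2 with e=2, f=1, g=1.
Therefore p is ramified.

ramified


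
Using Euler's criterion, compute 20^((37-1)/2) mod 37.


p = 37 is prime and the exponent is (p-1)/2 = 18, so by Euler's criterion 20^18 = (20/37) = +1 or -1 mod 37.
Compute by square-and-multiply:
  18 = 16 + 2 (binary 10010)
  Repeated squaring mod 37: 20^1 = 20, 20^2 = 30, 20^4 = 12, 20^8 = 33, 20^16 = 16
  20^18 = 20^16 * 20^2 = 16 * 30 mod 37
    16 * 30 = 480 = 36 mod 37
  20^18 = 36 mod 37
Result 36 = p - 1 = -1 mod 37: 20 is a quadratic non-residue mod 37. As a residue in [0, p-1] the value is 36.
20^18 mod 37 = 36

36


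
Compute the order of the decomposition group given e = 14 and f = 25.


|D_P| = e * f
= 14 * 25
= 350

350


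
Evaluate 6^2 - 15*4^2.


x^2 - d*y^2
= 6^2 - 15*4^2
= 36 - 240
= -204

-204


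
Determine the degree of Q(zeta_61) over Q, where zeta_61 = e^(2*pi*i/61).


The degree equals Euler's totient phi(61).
61 = 61
phi(61) = 60

60


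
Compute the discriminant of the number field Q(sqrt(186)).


For K = Q(sqrt(d)) with d squarefree: disc(K) = d if d = 1 mod 4, and disc(K) = 4d if d = 2 or 3 mod 4.
Here d = 186, and d mod 4 = 2.
d = 2 mod 4, not 1 (O_K = Z[sqrt(d)]), so disc(K) = 4d = 4 * (186) = 744

744


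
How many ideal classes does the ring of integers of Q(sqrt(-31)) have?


K = Q(sqrt(-31)). d mod 4 = 1, so D = disc(K) = d = -31
h(K) equals the number of primitive reduced positive-definite forms (a, b, c) = a*x^2 + b*x*y + c*y^2 with b^2 - 4ac = D,
where reduced means |b| <= a <= c, with b >= 0 whenever |b| = a or a = c, and primitive means gcd(a, b, c) = 1.
Reduced forces 3a^2 <= |D| = 31, so 1 <= a <= 3; b must have the parity of D, and c = (b^2 - D)/(4a) must be an integer >= a.
Enumerate a = 1..3, b in [-a, a]:
  a=1: (1, 1, 8)  [1]
  a=2: (2, -1, 4), (2, 1, 4)  [2]
  a=3: none
Total reduced forms: 1 + 2 = 3
h = 3

3


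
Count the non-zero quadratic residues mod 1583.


For prime p, the number of non-zero quadratic residues is (p-1)/2.
= (1583-1)/2
= 791

791


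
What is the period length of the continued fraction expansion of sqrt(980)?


Run the CF algorithm for sqrt(980).
a_0 = floor(sqrt(980)) = 31; set m_0=0, q_0=1.
Recurrence: m' = q*a - m,  q' = (d - m'^2)/q,  a' = floor((a_0 + m')/q').
  step 1: m=31, q=19, a=3
  step 2: m=26, q=16, a=3
  step 3: m=22, q=31, a=1
  step 4: m=9, q=29, a=1
  step 5: m=20, q=20, a=2
  step 6: m=20, q=29, a=1
  step 7: m=9, q=31, a=1
  step 8: m=22, q=16, a=3
  step 9: m=26, q=19, a=3
  step 10: m=31, q=1, a=62
a_10 = 2*a_0 = 62, so the period closes here.
sqrt(980) = [31; 3, 3, 1, 1, 2, 1, 1, 3, 3, 62]
Period length = 10

10


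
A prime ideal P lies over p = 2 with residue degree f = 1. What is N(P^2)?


N(P^a) = p^(a*f)
= 2^(2*1)
= 2^2
= 4

4


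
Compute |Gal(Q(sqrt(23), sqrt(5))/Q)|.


The 2 square roots of distinct primes are multiplicatively independent over Q,
so [K:Q] = 2^2 and Gal(K/Q) is isomorphic to (Z/2Z)^2.
|Gal| = 2^2 = 4

4


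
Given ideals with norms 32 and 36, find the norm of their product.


N(IJ) = N(I) * N(J)
= 32 * 36
= 1152

1152


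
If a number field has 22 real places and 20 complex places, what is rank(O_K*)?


By Dirichlet's unit theorem:
rank = r1 + r2 - 1
= 22 + 20 - 1
= 41

41


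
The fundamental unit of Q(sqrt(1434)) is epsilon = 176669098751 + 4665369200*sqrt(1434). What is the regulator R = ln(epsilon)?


epsilon = 176669098751 + 4665369200*sqrt(1434)
= 3.5334e+11
R = ln(3.5334e+11)
= 26.5907

26.5907


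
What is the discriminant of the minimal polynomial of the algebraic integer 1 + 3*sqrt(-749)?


The element 1 + 3*sqrt(-749) has minimal polynomial:
x^2 - 2*x + 6742
Discriminant = (-2)^2 - 4*(6742)
= 4 - 26968
= -26964

-26964


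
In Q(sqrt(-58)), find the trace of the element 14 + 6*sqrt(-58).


Tr(a + b*sqrt(d)) = (a + b*sqrt(d)) + (a - b*sqrt(d)) = 2a
= 2 * (14)
= 28

28


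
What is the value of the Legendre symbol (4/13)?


p = 13 is prime, so compute (4/13) with the reciprocity algorithm (Jacobi-symbol steps: pull out 2s via (2/n), flip via reciprocity, reduce):
  pull out 2: (2/13) = -1  (since 13 mod 8 = 5)
  pull out 2: (2/13) = -1  (since 13 mod 8 = 5)
  (1/13) = 1
Product of signs = 1
(4/13) = 1

1


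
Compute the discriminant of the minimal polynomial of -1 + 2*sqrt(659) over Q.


The element -1 + 2*sqrt(659) has minimal polynomial:
x^2 + 2*x - 2635
Discriminant = (2)^2 - 4*(-2635)
= 4 + 10540
= 10544

10544


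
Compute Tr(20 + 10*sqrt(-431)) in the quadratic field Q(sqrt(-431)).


Tr(a + b*sqrt(d)) = (a + b*sqrt(d)) + (a - b*sqrt(d)) = 2a
= 2 * (20)
= 40

40


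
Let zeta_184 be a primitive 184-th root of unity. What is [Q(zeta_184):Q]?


The degree equals Euler's totient phi(184).
184 = 2^3 * 23
phi(184) = 88

88


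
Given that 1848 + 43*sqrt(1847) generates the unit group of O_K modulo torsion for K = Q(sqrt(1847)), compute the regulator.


epsilon = 1848 + 43*sqrt(1847)
= 3695.9997
R = ln(3695.9997)
= 8.2150

8.2150
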